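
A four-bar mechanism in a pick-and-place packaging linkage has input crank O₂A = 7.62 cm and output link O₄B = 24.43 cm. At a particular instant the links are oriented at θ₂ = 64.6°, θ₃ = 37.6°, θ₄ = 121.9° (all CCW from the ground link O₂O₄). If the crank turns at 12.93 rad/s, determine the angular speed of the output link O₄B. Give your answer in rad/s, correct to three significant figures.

1.84

ω₂ = 12.93 rad/s
Differentiating the loop-closure r₂e^{iθ₂}+r₃e^{iθ₃}=r₁+r₄e^{iθ₄} gives r₂ω₂e^{iθ₂}+r₃ω₃e^{iθ₃}=r₄ω₄e^{iθ₄}.
Eliminating the other unknown: ω₄ = r₂ω₂ sin(θ₂−θ₃) / [r₄ sin(θ₄−θ₃)].
Numerator sine = +0.45399; denominator sine = +0.99506.
Result = 0.0762·12.93·(+0.45399) / (0.2443·(+0.99506)) = +1.84 rad/s; magnitude 1.84 rad/s.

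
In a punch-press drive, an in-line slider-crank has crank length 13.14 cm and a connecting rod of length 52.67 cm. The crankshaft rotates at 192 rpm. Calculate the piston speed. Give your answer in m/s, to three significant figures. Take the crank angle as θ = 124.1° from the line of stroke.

1.87

ω = 2π·192/60 = 20.11 rad/s
For an in-line slider-crank, x = r cosθ + √(L² − r² sin²θ), so v = −rω sinθ·[1 + r cosθ/√(L² − r² sin²θ)].
With r = 0.1314 m, L = 0.5267 m, θ = 124.1°: √(L² − r² sin²θ) = 0.51534 m.
v = −0.1314·20.11·0.82806·[1 + 0.1314·-0.56064/0.51534] = -1.875 m/s.
|v| = 1.875 m/s.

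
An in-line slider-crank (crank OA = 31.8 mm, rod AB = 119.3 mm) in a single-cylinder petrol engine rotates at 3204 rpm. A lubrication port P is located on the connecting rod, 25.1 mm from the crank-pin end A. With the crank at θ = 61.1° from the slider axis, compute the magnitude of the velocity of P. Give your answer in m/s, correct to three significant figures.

10.4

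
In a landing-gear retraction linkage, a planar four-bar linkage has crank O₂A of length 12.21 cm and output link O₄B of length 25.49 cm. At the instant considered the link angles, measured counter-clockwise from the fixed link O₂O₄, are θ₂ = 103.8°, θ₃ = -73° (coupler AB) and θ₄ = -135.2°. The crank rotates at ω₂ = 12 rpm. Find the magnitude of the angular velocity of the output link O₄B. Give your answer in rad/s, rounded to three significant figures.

ω₂ = 1.257 rad/s (from 12 rpm).
Differentiating the loop-closure r₂e^{iθ₂}+r₃e^{iθ₃}=r₁+r₄e^{iθ₄} gives r₂ω₂e^{iθ₂}+r₃ω₃e^{iθ₃}=r₄ω₄e^{iθ₄}.
Eliminating the other unknown: ω₄ = r₂ω₂ sin(θ₂−θ₃) / [r₄ sin(θ₄−θ₃)].
Numerator sine = +0.05582; denominator sine = -0.88458.
Result = 0.1221·1.257·(+0.05582) / (0.2549·(-0.88458)) = -0.037986 rad/s; magnitude 0.037986 rad/s.

0.0380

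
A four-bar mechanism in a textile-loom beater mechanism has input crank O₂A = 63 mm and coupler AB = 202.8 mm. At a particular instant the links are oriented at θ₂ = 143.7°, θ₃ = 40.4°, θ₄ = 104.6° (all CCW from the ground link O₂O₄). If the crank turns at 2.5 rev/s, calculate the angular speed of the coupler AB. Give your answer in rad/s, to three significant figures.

ω₂ = 15.71 rad/s (from 2.5 rev/s).
Differentiating the loop-closure r₂e^{iθ₂}+r₃e^{iθ₃}=r₁+r₄e^{iθ₄} gives r₂ω₂e^{iθ₂}+r₃ω₃e^{iθ₃}=r₄ω₄e^{iθ₄}.
Eliminating the other unknown: ω₃ = r₂ω₂ sin(θ₄−θ₂) / [r₃ sin(θ₃−θ₄)].
Numerator sine = -0.63068; denominator sine = -0.90032.
Result = 0.063·15.71·(-0.63068) / (0.2028·(-0.90032)) = +3.4182 rad/s; magnitude 3.4182 rad/s.

3.42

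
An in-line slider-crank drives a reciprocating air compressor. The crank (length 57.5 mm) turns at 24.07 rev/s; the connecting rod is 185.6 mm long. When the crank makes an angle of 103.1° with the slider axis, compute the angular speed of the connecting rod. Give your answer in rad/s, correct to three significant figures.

11.1

ω = 151.2 rad/s (converted from 24.07 rev/s).
The rod makes angle φ with the slider axis where L sinφ = r sinθ; differentiating, L cosφ·φ̇ = r ω cosθ.
L cosφ = √(L² − r² sin²θ) = 0.17695 m.
|ω_rod| = r ω |cosθ| / √(L² − r² sin²θ) = 0.0575·151.2·0.22665/0.17695 = 11.139 rad/s.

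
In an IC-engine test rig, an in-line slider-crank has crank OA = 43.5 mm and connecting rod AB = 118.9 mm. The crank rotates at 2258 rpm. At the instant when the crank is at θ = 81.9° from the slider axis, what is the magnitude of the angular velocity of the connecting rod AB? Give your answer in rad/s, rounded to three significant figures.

ω = 236.5 rad/s (converted from 2258 rpm).
The rod makes angle φ with the slider axis where L sinφ = r sinθ; differentiating, L cosφ·φ̇ = r ω cosθ.
L cosφ = √(L² − r² sin²θ) = 0.11083 m.
|ω_rod| = r ω |cosθ| / √(L² − r² sin²θ) = 0.0435·236.5·0.14090/0.11083 = 13.077 rad/s.

13.1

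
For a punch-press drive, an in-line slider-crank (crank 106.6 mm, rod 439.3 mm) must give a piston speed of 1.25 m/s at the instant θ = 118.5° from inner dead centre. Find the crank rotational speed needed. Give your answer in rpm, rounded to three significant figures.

For an in-line slider-crank, |v_piston| = rω|sinθ|·[1 + r cosθ/√(L² − r² sin²θ)].
With r = 0.1066 m, L = 0.4393 m, θ = 118.5°: the bracketed kinematic factor |dx/dθ| = 0.082579 m.
ω = v/|dx/dθ| = 1.25/0.082579 = 15.137 rad/s.
N = 60ω/(2π) = 144.55 rpm.

145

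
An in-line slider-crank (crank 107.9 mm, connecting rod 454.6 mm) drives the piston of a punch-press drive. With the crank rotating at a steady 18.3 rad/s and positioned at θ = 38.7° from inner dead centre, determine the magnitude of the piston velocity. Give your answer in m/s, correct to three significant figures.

1.47

ω = 18.3 rad/s
For an in-line slider-crank, x = r cosθ + √(L² − r² sin²θ), so v = −rω sinθ·[1 + r cosθ/√(L² − r² sin²θ)].
With r = 0.1079 m, L = 0.4546 m, θ = 38.7°: √(L² − r² sin²θ) = 0.44957 m.
v = −0.1079·18.3·0.62524·[1 + 0.1079·0.78043/0.44957] = -1.4658 m/s.
|v| = 1.4658 m/s.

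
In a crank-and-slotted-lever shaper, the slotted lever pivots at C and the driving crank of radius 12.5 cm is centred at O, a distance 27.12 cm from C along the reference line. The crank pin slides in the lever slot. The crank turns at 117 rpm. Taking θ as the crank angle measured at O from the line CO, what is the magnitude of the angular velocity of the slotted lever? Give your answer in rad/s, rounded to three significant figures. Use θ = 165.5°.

8.95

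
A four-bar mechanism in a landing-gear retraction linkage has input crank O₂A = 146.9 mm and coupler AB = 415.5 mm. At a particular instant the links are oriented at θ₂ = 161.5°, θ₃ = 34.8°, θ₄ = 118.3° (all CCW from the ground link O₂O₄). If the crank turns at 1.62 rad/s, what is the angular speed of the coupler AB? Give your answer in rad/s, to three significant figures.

0.395

ω₂ = 1.62 rad/s
Differentiating the loop-closure r₂e^{iθ₂}+r₃e^{iθ₃}=r₁+r₄e^{iθ₄} gives r₂ω₂e^{iθ₂}+r₃ω₃e^{iθ₃}=r₄ω₄e^{iθ₄}.
Eliminating the other unknown: ω₃ = r₂ω₂ sin(θ₄−θ₂) / [r₃ sin(θ₃−θ₄)].
Numerator sine = -0.68455; denominator sine = -0.99357.
Result = 0.1469·1.62·(-0.68455) / (0.4155·(-0.99357)) = +0.39461 rad/s; magnitude 0.39461 rad/s.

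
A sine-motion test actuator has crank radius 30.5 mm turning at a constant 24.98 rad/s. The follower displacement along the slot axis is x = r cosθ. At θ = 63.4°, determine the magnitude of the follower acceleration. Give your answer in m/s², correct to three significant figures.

ω = 24.98 rad/s
x = r cosθ ⇒ ẍ = −rω² cosθ (ω constant).
|a| = rω²|cosθ| = 0.0305·(24.98)²·|cos 63.4°| = 8.5218 m/s².

8.52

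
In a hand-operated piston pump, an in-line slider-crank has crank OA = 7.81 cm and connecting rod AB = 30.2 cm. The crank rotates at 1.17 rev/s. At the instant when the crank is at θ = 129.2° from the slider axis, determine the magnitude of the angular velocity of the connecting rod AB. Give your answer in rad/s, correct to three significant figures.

ω = 7.351 rad/s (converted from 1.17 rev/s).
The rod makes angle φ with the slider axis where L sinφ = r sinθ; differentiating, L cosφ·φ̇ = r ω cosθ.
L cosφ = √(L² − r² sin²θ) = 0.29587 m.
|ω_rod| = r ω |cosθ| / √(L² − r² sin²θ) = 0.0781·7.351·0.63203/0.29587 = 1.2264 rad/s.

1.23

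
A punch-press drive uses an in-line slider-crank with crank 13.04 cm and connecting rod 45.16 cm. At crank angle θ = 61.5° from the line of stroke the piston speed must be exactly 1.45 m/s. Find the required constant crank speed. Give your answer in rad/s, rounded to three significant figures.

For an in-line slider-crank, |v_piston| = rω|sinθ|·[1 + r cosθ/√(L² − r² sin²θ)].
With r = 0.1304 m, L = 0.4516 m, θ = 61.5°: the bracketed kinematic factor |dx/dθ| = 0.13092 m.
ω = v/|dx/dθ| = 1.45/0.13092 = 11.075 rad/s.

11.1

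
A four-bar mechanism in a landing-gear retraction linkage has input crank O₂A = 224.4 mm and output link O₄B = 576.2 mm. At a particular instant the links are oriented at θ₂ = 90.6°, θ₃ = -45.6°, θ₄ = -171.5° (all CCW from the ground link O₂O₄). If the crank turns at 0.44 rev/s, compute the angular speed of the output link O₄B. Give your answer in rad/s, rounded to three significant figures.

0.920

ω₂ = 2.765 rad/s (from 0.44 rev/s).
Differentiating the loop-closure r₂e^{iθ₂}+r₃e^{iθ₃}=r₁+r₄e^{iθ₄} gives r₂ω₂e^{iθ₂}+r₃ω₃e^{iθ₃}=r₄ω₄e^{iθ₄}.
Eliminating the other unknown: ω₄ = r₂ω₂ sin(θ₂−θ₃) / [r₄ sin(θ₄−θ₃)].
Numerator sine = +0.69214; denominator sine = -0.81004.
Result = 0.2244·2.765·(+0.69214) / (0.5762·(-0.81004)) = -0.91996 rad/s; magnitude 0.91996 rad/s.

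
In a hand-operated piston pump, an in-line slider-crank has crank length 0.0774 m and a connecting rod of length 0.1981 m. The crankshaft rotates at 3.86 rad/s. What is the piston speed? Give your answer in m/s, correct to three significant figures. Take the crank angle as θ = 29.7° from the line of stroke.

ω = 3.86 rad/s
For an in-line slider-crank, x = r cosθ + √(L² − r² sin²θ), so v = −rω sinθ·[1 + r cosθ/√(L² − r² sin²θ)].
With r = 0.0774 m, L = 0.1981 m, θ = 29.7°: √(L² − r² sin²θ) = 0.19435 m.
v = −0.0774·3.86·0.49546·[1 + 0.0774·0.86863/0.19435] = -0.19923 m/s.
|v| = 0.19923 m/s.

0.199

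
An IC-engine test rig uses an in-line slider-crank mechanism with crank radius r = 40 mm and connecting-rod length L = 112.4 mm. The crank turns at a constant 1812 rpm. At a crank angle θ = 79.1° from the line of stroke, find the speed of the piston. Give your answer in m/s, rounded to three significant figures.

7.99

ω = 2π·1812/60 = 189.8 rad/s
For an in-line slider-crank, x = r cosθ + √(L² − r² sin²θ), so v = −rω sinθ·[1 + r cosθ/√(L² − r² sin²θ)].
With r = 0.04 m, L = 0.1124 m, θ = 79.1°: √(L² − r² sin²θ) = 0.10531 m.
v = −0.04·189.8·0.98196·[1 + 0.04·0.18910/0.10531] = -7.9885 m/s.
|v| = 7.9885 m/s.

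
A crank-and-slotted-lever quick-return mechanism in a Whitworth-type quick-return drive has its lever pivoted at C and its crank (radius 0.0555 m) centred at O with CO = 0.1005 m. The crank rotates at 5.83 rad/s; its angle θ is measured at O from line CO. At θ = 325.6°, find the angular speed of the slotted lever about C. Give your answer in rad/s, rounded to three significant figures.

ω = 5.83 rad/s
Crank pin A relative to C: A = (d + r cosθ, r sinθ); lever angle φ = atan2(r sinθ, d + r cosθ).
Differentiating tanφ: φ̇ = rω(d cosθ + r)/(d² + r² + 2dr cosθ).
d² + r² + 2dr cosθ = |CA|² = 0.0223851 m²;  d cosθ + r = +0.13842 m.
|ω_lever| = |0.0555·5.83·+0.13842| / 0.0223851 = 2.0008 rad/s.

2.00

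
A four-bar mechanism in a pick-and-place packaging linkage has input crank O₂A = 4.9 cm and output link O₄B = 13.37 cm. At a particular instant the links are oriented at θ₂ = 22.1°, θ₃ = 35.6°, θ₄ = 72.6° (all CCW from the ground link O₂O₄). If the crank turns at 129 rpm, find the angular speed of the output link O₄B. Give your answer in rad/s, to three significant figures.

ω₂ = 13.51 rad/s (from 129 rpm).
Differentiating the loop-closure r₂e^{iθ₂}+r₃e^{iθ₃}=r₁+r₄e^{iθ₄} gives r₂ω₂e^{iθ₂}+r₃ω₃e^{iθ₃}=r₄ω₄e^{iθ₄}.
Eliminating the other unknown: ω₄ = r₂ω₂ sin(θ₂−θ₃) / [r₄ sin(θ₄−θ₃)].
Numerator sine = -0.23345; denominator sine = +0.60182.
Result = 0.049·13.51·(-0.23345) / (0.1337·(+0.60182)) = -1.9205 rad/s; magnitude 1.9205 rad/s.

1.92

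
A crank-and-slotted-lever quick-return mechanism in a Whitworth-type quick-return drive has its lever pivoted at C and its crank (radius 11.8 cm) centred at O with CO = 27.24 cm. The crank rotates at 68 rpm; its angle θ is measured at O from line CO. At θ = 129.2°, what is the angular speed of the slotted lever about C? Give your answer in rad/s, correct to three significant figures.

0.958

ω = 7.121 rad/s (from 68 rpm).
Crank pin A relative to C: A = (d + r cosθ, r sinθ); lever angle φ = atan2(r sinθ, d + r cosθ).
Differentiating tanφ: φ̇ = rω(d cosθ + r)/(d² + r² + 2dr cosθ).
d² + r² + 2dr cosθ = |CA|² = 0.0474949 m²;  d cosθ + r = -0.054165 m.
|ω_lever| = |0.118·7.121·-0.054165| / 0.0474949 = 0.95827 rad/s.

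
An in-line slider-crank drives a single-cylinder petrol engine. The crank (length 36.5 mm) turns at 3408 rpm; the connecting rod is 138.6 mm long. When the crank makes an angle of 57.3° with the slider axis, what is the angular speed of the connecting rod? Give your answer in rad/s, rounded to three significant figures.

ω = 356.9 rad/s (converted from 3408 rpm).
The rod makes angle φ with the slider axis where L sinφ = r sinθ; differentiating, L cosφ·φ̇ = r ω cosθ.
L cosφ = √(L² − r² sin²θ) = 0.13515 m.
|ω_rod| = r ω |cosθ| / √(L² − r² sin²θ) = 0.0365·356.9·0.54024/0.13515 = 52.069 rad/s.

52.1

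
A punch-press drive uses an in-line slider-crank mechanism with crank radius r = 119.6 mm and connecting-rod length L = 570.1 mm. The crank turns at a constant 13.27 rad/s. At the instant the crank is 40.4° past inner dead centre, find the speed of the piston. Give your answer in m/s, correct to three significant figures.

ω = 13.27 rad/s
For an in-line slider-crank, x = r cosθ + √(L² − r² sin²θ), so v = −rω sinθ·[1 + r cosθ/√(L² − r² sin²θ)].
With r = 0.1196 m, L = 0.5701 m, θ = 40.4°: √(L² − r² sin²θ) = 0.56481 m.
v = −0.1196·13.27·0.64812·[1 + 0.1196·0.76154/0.56481] = -1.1945 m/s.
|v| = 1.1945 m/s.

1.19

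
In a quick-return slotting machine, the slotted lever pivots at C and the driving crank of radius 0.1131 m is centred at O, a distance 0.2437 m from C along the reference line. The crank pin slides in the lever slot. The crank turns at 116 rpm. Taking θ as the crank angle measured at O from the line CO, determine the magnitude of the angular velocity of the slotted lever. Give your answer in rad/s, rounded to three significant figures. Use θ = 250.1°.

ω = 12.15 rad/s (from 116 rpm).
Crank pin A relative to C: A = (d + r cosθ, r sinθ); lever angle φ = atan2(r sinθ, d + r cosθ).
Differentiating tanφ: φ̇ = rω(d cosθ + r)/(d² + r² + 2dr cosθ).
d² + r² + 2dr cosθ = |CA|² = 0.0534179 m²;  d cosθ + r = +0.03015 m.
|ω_lever| = |0.1131·12.15·+0.03015| / 0.0534179 = 0.77543 rad/s.

0.775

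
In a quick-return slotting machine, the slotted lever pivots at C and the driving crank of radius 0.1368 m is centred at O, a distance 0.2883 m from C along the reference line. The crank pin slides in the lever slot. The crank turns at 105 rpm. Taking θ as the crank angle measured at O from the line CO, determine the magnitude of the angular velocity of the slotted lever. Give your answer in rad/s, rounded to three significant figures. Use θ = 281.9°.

2.50

ω = 11 rad/s (from 105 rpm).
Crank pin A relative to C: A = (d + r cosθ, r sinθ); lever angle φ = atan2(r sinθ, d + r cosθ).
Differentiating tanφ: φ̇ = rω(d cosθ + r)/(d² + r² + 2dr cosθ).
d² + r² + 2dr cosθ = |CA|² = 0.118096 m²;  d cosθ + r = +0.19625 m.
|ω_lever| = |0.1368·11·+0.19625| / 0.118096 = 2.4996 rad/s.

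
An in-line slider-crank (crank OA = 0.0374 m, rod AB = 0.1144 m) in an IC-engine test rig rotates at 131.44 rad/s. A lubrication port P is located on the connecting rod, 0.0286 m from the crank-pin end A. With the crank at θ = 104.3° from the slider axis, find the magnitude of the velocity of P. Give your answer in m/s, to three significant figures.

4.75

ω = 131.4 rad/s.  Crank-pin speed |V_A| = rω = 4.9159 m/s, perpendicular to OA.
Rod angle: sinφ = −(r/L) sinθ ⇒ φ = -18.469°; ω_rod = −rω cosθ/√(L²−r²sin²θ) = +11.19 rad/s.
V_P = V_A + ω_rod × AP, with AP = 0.0286 m along the rod.
Components: V_Px = −rω sinθ − a·ω_rod·sinφ = -4.6622 m/s;  V_Py = rω cosθ + a·ω_rod·cosφ = -0.91066 m/s.
|V_P| = √(V_Px² + V_Py²) = 4.7503 m/s.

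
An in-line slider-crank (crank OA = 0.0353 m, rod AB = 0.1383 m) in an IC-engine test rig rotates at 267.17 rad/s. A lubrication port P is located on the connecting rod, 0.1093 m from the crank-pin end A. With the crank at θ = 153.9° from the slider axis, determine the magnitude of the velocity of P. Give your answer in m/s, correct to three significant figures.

ω = 267.2 rad/s.  Crank-pin speed |V_A| = rω = 9.4311 m/s, perpendicular to OA.
Rod angle: sinφ = −(r/L) sinθ ⇒ φ = -6.447°; ω_rod = −rω cosθ/√(L²−r²sin²θ) = +61.629 rad/s.
V_P = V_A + ω_rod × AP, with AP = 0.1093 m along the rod.
Components: V_Px = −rω sinθ − a·ω_rod·sinφ = -3.3927 m/s;  V_Py = rω cosθ + a·ω_rod·cosφ = -1.7759 m/s.
|V_P| = √(V_Px² + V_Py²) = 3.8294 m/s.

3.83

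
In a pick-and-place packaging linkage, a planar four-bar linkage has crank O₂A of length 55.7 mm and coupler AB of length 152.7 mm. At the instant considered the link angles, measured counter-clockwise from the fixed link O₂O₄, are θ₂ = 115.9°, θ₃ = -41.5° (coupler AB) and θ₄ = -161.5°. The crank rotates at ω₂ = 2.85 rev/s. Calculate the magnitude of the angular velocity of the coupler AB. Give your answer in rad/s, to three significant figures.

ω₂ = 17.91 rad/s (from 2.85 rev/s).
Differentiating the loop-closure r₂e^{iθ₂}+r₃e^{iθ₃}=r₁+r₄e^{iθ₄} gives r₂ω₂e^{iθ₂}+r₃ω₃e^{iθ₃}=r₄ω₄e^{iθ₄}.
Eliminating the other unknown: ω₃ = r₂ω₂ sin(θ₄−θ₂) / [r₃ sin(θ₃−θ₄)].
Numerator sine = +0.99167; denominator sine = +0.86603.
Result = 0.0557·17.91·(+0.99167) / (0.1527·(+0.86603)) = +7.4796 rad/s; magnitude 7.4796 rad/s.

7.48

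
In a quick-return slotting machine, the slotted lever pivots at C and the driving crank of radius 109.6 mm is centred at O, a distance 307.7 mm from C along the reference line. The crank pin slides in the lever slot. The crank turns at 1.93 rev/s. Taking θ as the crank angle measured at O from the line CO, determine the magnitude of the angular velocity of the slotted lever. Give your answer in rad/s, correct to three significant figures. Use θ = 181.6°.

6.70

ω = 12.13 rad/s (from 1.93 rev/s).
Crank pin A relative to C: A = (d + r cosθ, r sinθ); lever angle φ = atan2(r sinθ, d + r cosθ).
Differentiating tanφ: φ̇ = rω(d cosθ + r)/(d² + r² + 2dr cosθ).
d² + r² + 2dr cosθ = |CA|² = 0.0392699 m²;  d cosθ + r = -0.19798 m.
|ω_lever| = |0.1096·12.13·-0.19798| / 0.0392699 = 6.7005 rad/s.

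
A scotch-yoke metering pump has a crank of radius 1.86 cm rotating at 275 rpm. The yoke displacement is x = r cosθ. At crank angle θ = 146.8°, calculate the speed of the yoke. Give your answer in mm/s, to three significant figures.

ω = 28.8 rad/s (from 275 rpm).
x = r cosθ ⇒ ẋ = −rω sinθ.
|v| = rω|sinθ| = 0.0186·28.8·|sin 146.8°| = 0.2933 m/s = 293.3 mm/s.

293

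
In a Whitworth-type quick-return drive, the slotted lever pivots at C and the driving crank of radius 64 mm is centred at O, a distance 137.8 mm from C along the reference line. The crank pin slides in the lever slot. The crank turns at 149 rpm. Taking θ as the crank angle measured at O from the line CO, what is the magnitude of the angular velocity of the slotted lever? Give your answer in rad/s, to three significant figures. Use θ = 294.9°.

3.99

ω = 15.6 rad/s (from 149 rpm).
Crank pin A relative to C: A = (d + r cosθ, r sinθ); lever angle φ = atan2(r sinθ, d + r cosθ).
Differentiating tanφ: φ̇ = rω(d cosθ + r)/(d² + r² + 2dr cosθ).
d² + r² + 2dr cosθ = |CA|² = 0.0305112 m²;  d cosθ + r = +0.12202 m.
|ω_lever| = |0.064·15.6·+0.12202| / 0.0305112 = 3.9936 rad/s.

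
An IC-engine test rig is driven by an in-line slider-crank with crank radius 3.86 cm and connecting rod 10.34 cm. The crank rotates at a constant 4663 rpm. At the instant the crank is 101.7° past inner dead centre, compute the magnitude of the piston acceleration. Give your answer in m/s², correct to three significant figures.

5230

ω = 2π·4663/60 = 488.3 rad/s
x(θ) = r cosθ + √(L² − r² sin²θ); with ω constant, a = ω²·d²x/dθ².
d²x/dθ² = −r cosθ − r²(cos2θ)/√u − r⁴ sin²2θ/(4u^{3/2}),  u = L² − r² sin²θ = 0.00926287 m².
Substituting r = 0.0386 m, L = 0.1034 m, θ = 101.7°: d²x/dθ² = +0.021937 m.
a = ω²·d²x/dθ² = (488.3)²·(+0.021937) = +5230.8 m/s²;  |a| = 5230.8 m/s².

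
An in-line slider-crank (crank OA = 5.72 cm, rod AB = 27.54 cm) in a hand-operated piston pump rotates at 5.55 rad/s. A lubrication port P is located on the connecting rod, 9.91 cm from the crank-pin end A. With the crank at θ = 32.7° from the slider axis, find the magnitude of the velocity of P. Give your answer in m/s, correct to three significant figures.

0.250

ω = 5.55 rad/s.  Crank-pin speed |V_A| = rω = 0.31746 m/s, perpendicular to OA.
Rod angle: sinφ = −(r/L) sinθ ⇒ φ = -6.443°; ω_rod = −rω cosθ/√(L²−r²sin²θ) = -0.97619 rad/s.
V_P = V_A + ω_rod × AP, with AP = 0.0991 m along the rod.
Components: V_Px = −rω sinθ − a·ω_rod·sinφ = -0.18236 m/s;  V_Py = rω cosθ + a·ω_rod·cosφ = +0.17102 m/s.
|V_P| = √(V_Px² + V_Py²) = 0.25 m/s.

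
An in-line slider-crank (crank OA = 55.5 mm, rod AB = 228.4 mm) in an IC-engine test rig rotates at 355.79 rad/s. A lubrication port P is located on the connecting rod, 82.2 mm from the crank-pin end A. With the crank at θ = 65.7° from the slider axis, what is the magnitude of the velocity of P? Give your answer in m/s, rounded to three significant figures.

19.4

ω = 355.8 rad/s.  Crank-pin speed |V_A| = rω = 19.746 m/s, perpendicular to OA.
Rod angle: sinφ = −(r/L) sinθ ⇒ φ = -12.795°; ω_rod = −rω cosθ/√(L²−r²sin²θ) = -36.483 rad/s.
V_P = V_A + ω_rod × AP, with AP = 0.0822 m along the rod.
Components: V_Px = −rω sinθ − a·ω_rod·sinφ = -18.661 m/s;  V_Py = rω cosθ + a·ω_rod·cosφ = +5.2014 m/s.
|V_P| = √(V_Px² + V_Py²) = 19.372 m/s.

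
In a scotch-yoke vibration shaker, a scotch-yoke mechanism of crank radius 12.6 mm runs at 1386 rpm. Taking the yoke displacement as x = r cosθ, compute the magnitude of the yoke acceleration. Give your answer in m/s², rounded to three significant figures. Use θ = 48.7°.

ω = 145.1 rad/s (from 1386 rpm).
x = r cosθ ⇒ ẍ = −rω² cosθ (ω constant).
|a| = rω²|cosθ| = 0.0126·(145.1)²·|cos 48.7°| = 175.19 m/s².

175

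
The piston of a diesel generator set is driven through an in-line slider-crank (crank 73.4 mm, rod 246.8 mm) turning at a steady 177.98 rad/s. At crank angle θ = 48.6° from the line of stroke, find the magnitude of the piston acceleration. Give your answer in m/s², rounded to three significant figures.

1460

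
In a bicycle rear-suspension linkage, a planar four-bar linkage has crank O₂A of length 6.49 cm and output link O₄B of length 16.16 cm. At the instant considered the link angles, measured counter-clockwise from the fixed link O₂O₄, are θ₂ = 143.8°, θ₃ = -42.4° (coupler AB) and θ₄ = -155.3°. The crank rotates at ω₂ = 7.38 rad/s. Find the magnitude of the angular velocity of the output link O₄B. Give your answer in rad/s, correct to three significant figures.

ω₂ = 7.38 rad/s
Differentiating the loop-closure r₂e^{iθ₂}+r₃e^{iθ₃}=r₁+r₄e^{iθ₄} gives r₂ω₂e^{iθ₂}+r₃ω₃e^{iθ₃}=r₄ω₄e^{iθ₄}.
Eliminating the other unknown: ω₄ = r₂ω₂ sin(θ₂−θ₃) / [r₄ sin(θ₄−θ₃)].
Numerator sine = -0.10800; denominator sine = -0.92119.
Result = 0.0649·7.38·(-0.10800) / (0.1616·(-0.92119)) = +0.34748 rad/s; magnitude 0.34748 rad/s.

0.347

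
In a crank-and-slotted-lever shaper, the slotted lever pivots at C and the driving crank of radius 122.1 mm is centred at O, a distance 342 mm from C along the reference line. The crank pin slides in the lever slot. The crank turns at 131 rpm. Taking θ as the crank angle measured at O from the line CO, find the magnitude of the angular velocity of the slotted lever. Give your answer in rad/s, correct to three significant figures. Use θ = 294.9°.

ω = 13.72 rad/s (from 131 rpm).
Crank pin A relative to C: A = (d + r cosθ, r sinθ); lever angle φ = atan2(r sinθ, d + r cosθ).
Differentiating tanφ: φ̇ = rω(d cosθ + r)/(d² + r² + 2dr cosθ).
d² + r² + 2dr cosθ = |CA|² = 0.167036 m²;  d cosθ + r = +0.26609 m.
|ω_lever| = |0.1221·13.72·+0.26609| / 0.167036 = 2.6683 rad/s.

2.67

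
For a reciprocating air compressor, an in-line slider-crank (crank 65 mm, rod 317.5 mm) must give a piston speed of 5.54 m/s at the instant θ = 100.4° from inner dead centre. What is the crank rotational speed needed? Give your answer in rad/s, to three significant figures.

For an in-line slider-crank, |v_piston| = rω|sinθ|·[1 + r cosθ/√(L² − r² sin²θ)].
With r = 0.065 m, L = 0.3175 m, θ = 100.4°: the bracketed kinematic factor |dx/dθ| = 0.06152 m.
ω = v/|dx/dθ| = 5.54/0.06152 = 90.052 rad/s.

90.1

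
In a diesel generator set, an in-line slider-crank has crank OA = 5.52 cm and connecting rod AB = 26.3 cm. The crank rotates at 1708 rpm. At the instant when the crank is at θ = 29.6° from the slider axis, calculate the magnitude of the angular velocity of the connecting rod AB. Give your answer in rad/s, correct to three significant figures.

ω = 178.9 rad/s (converted from 1708 rpm).
The rod makes angle φ with the slider axis where L sinφ = r sinθ; differentiating, L cosφ·φ̇ = r ω cosθ.
L cosφ = √(L² − r² sin²θ) = 0.26158 m.
|ω_rod| = r ω |cosθ| / √(L² − r² sin²θ) = 0.0552·178.9·0.86949/0.26158 = 32.818 rad/s.

32.8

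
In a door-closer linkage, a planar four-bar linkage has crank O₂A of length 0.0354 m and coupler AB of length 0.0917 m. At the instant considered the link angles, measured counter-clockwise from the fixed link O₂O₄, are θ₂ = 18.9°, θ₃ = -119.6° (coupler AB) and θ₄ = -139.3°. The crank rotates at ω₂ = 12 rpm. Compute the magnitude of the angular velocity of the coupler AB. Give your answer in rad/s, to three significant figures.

0.534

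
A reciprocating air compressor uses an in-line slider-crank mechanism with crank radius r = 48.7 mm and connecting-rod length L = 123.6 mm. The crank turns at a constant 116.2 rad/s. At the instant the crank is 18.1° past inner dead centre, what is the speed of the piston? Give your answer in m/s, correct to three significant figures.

ω = 116.2 rad/s
For an in-line slider-crank, x = r cosθ + √(L² − r² sin²θ), so v = −rω sinθ·[1 + r cosθ/√(L² − r² sin²θ)].
With r = 0.0487 m, L = 0.1236 m, θ = 18.1°: √(L² − r² sin²θ) = 0.12267 m.
v = −0.0487·116.2·0.31068·[1 + 0.0487·0.95052/0.12267] = -2.4215 m/s.
|v| = 2.4215 m/s.

2.42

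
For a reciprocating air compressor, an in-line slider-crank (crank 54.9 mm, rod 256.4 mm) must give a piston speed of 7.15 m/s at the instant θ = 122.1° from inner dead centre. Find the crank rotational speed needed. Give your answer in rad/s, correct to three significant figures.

174

For an in-line slider-crank, |v_piston| = rω|sinθ|·[1 + r cosθ/√(L² − r² sin²θ)].
With r = 0.0549 m, L = 0.2564 m, θ = 122.1°: the bracketed kinematic factor |dx/dθ| = 0.041126 m.
ω = v/|dx/dθ| = 7.15/0.041126 = 173.86 rad/s.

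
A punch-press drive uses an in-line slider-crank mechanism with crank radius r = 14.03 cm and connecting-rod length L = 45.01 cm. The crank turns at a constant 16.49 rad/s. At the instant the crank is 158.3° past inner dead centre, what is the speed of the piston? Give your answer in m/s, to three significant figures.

0.606

ω = 16.49 rad/s
For an in-line slider-crank, x = r cosθ + √(L² − r² sin²θ), so v = −rω sinθ·[1 + r cosθ/√(L² − r² sin²θ)].
With r = 0.1403 m, L = 0.4501 m, θ = 158.3°: √(L² − r² sin²θ) = 0.4471 m.
v = −0.1403·16.49·0.36975·[1 + 0.1403·-0.92913/0.4471] = -0.60602 m/s.
|v| = 0.60602 m/s.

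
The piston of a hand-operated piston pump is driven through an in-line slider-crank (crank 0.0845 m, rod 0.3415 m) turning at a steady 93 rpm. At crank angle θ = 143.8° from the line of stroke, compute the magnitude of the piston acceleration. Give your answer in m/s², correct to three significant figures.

ω = 2π·93/60 = 9.739 rad/s
x(θ) = r cosθ + √(L² − r² sin²θ); with ω constant, a = ω²·d²x/dθ².
d²x/dθ² = −r cosθ − r²(cos2θ)/√u − r⁴ sin²2θ/(4u^{3/2}),  u = L² − r² sin²θ = 0.114132 m².
Substituting r = 0.0845 m, L = 0.3415 m, θ = 143.8°: d²x/dθ² = +0.061497 m.
a = ω²·d²x/dθ² = (9.739)²·(+0.061497) = +5.8328 m/s²;  |a| = 5.8328 m/s².

5.83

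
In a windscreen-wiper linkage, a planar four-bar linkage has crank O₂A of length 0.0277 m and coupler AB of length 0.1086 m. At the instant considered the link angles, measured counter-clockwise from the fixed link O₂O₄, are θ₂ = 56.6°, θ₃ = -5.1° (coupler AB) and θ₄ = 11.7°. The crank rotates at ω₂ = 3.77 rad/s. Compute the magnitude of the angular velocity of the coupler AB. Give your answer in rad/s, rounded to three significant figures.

2.35

ω₂ = 3.77 rad/s
Differentiating the loop-closure r₂e^{iθ₂}+r₃e^{iθ₃}=r₁+r₄e^{iθ₄} gives r₂ω₂e^{iθ₂}+r₃ω₃e^{iθ₃}=r₄ω₄e^{iθ₄}.
Eliminating the other unknown: ω₃ = r₂ω₂ sin(θ₄−θ₂) / [r₃ sin(θ₃−θ₄)].
Numerator sine = -0.70587; denominator sine = -0.28903.
Result = 0.0277·3.77·(-0.70587) / (0.1086·(-0.28903)) = +2.3484 rad/s; magnitude 2.3484 rad/s.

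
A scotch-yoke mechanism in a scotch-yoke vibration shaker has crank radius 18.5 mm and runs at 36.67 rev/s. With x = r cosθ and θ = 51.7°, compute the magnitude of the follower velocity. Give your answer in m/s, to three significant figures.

ω = 230.4 rad/s (from 36.67 rev/s).
x = r cosθ ⇒ ẋ = −rω sinθ.
|v| = rω|sinθ| = 0.0185·230.4·|sin 51.7°| = 3.3451 m/s.

3.35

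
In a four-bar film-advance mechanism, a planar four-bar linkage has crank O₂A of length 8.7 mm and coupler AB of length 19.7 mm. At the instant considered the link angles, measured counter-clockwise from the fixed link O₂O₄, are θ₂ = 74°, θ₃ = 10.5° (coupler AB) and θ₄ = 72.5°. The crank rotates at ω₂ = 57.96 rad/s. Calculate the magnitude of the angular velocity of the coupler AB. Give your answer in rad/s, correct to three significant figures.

0.759

ω₂ = 57.96 rad/s
Differentiating the loop-closure r₂e^{iθ₂}+r₃e^{iθ₃}=r₁+r₄e^{iθ₄} gives r₂ω₂e^{iθ₂}+r₃ω₃e^{iθ₃}=r₄ω₄e^{iθ₄}.
Eliminating the other unknown: ω₃ = r₂ω₂ sin(θ₄−θ₂) / [r₃ sin(θ₃−θ₄)].
Numerator sine = -0.02618; denominator sine = -0.88295.
Result = 0.0087·57.96·(-0.02618) / (0.0197·(-0.88295)) = +0.75887 rad/s; magnitude 0.75887 rad/s.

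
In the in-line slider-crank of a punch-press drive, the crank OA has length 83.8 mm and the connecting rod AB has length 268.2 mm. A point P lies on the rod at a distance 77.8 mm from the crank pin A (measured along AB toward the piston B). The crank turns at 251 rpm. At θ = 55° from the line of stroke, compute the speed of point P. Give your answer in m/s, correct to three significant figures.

2.10

ω = 26.28 rad/s.  Crank-pin speed |V_A| = rω = 2.2027 m/s, perpendicular to OA.
Rod angle: sinφ = −(r/L) sinθ ⇒ φ = -14.830°; ω_rod = −rω cosθ/√(L²−r²sin²θ) = -4.8729 rad/s.
V_P = V_A + ω_rod × AP, with AP = 0.0778 m along the rod.
Components: V_Px = −rω sinθ − a·ω_rod·sinφ = -1.9013 m/s;  V_Py = rω cosθ + a·ω_rod·cosφ = +0.8969 m/s.
|V_P| = √(V_Px² + V_Py²) = 2.1023 m/s.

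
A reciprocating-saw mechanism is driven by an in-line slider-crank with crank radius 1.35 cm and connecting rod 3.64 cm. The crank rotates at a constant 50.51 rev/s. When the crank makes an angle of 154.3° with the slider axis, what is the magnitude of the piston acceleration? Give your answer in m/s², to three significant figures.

ω = 2π·50.5 = 317.4 rad/s
x(θ) = r cosθ + √(L² − r² sin²θ); with ω constant, a = ω²·d²x/dθ².
d²x/dθ² = −r cosθ − r²(cos2θ)/√u − r⁴ sin²2θ/(4u^{3/2}),  u = L² − r² sin²θ = 0.00129069 m².
Substituting r = 0.0135 m, L = 0.0364 m, θ = 154.3°: d²x/dθ² = +0.0088903 m.
a = ω²·d²x/dθ² = (317.4)²·(+0.0088903) = +895.43 m/s²;  |a| = 895.43 m/s².

895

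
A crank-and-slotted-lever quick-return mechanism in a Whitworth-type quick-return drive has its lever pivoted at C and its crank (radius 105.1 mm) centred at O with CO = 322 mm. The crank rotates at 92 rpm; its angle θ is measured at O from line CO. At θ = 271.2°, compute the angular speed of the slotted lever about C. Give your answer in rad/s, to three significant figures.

ω = 9.634 rad/s (from 92 rpm).
Crank pin A relative to C: A = (d + r cosθ, r sinθ); lever angle φ = atan2(r sinθ, d + r cosθ).
Differentiating tanφ: φ̇ = rω(d cosθ + r)/(d² + r² + 2dr cosθ).
d² + r² + 2dr cosθ = |CA|² = 0.116147 m²;  d cosθ + r = +0.11184 m.
|ω_lever| = |0.1051·9.634·+0.11184| / 0.116147 = 0.97503 rad/s.

0.975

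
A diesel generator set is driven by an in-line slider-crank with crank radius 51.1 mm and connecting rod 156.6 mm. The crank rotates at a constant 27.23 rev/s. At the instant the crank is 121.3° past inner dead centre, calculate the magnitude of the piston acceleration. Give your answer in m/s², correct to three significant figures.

ω = 2π·27.2 = 171.1 rad/s
x(θ) = r cosθ + √(L² − r² sin²θ); with ω constant, a = ω²·d²x/dθ².
d²x/dθ² = −r cosθ − r²(cos2θ)/√u − r⁴ sin²2θ/(4u^{3/2}),  u = L² − r² sin²θ = 0.0226171 m².
Substituting r = 0.0511 m, L = 0.1566 m, θ = 121.3°: d²x/dθ² = +0.034143 m.
a = ω²·d²x/dθ² = (171.1)²·(+0.034143) = +999.44 m/s²;  |a| = 999.44 m/s².

999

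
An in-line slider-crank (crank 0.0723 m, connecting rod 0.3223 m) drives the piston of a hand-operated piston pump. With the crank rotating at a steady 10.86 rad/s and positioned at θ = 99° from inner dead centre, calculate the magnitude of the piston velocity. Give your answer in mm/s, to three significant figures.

ω = 10.86 rad/s
For an in-line slider-crank, x = r cosθ + √(L² − r² sin²θ), so v = −rω sinθ·[1 + r cosθ/√(L² − r² sin²θ)].
With r = 0.0723 m, L = 0.3223 m, θ = 99°: √(L² − r² sin²θ) = 0.31429 m.
v = −0.0723·10.86·0.98769·[1 + 0.0723·-0.15643/0.31429] = -0.7476 m/s.
|v| = 0.7476 m/s = 747.6 mm/s.

748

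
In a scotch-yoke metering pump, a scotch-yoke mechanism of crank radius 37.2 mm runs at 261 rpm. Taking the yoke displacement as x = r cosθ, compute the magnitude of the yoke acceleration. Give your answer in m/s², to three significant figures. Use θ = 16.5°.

ω = 27.33 rad/s (from 261 rpm).
x = r cosθ ⇒ ẍ = −rω² cosθ (ω constant).
|a| = rω²|cosθ| = 0.0372·(27.33)²·|cos 16.5°| = 26.645 m/s².

26.6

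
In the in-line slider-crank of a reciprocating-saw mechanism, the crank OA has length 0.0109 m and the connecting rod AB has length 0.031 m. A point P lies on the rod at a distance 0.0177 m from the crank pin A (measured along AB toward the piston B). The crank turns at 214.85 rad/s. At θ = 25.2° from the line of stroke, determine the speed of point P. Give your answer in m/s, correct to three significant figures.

ω = 214.8 rad/s.  Crank-pin speed |V_A| = rω = 2.3419 m/s, perpendicular to OA.
Rod angle: sinφ = −(r/L) sinθ ⇒ φ = -8.610°; ω_rod = −rω cosθ/√(L²−r²sin²θ) = -69.133 rad/s.
V_P = V_A + ω_rod × AP, with AP = 0.0177 m along the rod.
Components: V_Px = −rω sinθ − a·ω_rod·sinφ = -1.1803 m/s;  V_Py = rω cosθ + a·ω_rod·cosφ = +0.90911 m/s.
|V_P| = √(V_Px² + V_Py²) = 1.4898 m/s.

1.49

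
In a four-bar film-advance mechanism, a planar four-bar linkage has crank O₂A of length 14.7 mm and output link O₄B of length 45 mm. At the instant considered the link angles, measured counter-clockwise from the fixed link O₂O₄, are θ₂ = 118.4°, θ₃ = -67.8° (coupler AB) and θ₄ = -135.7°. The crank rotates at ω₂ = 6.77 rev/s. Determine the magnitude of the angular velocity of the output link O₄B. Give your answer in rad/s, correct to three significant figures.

ω₂ = 42.54 rad/s (from 6.77 rev/s).
Differentiating the loop-closure r₂e^{iθ₂}+r₃e^{iθ₃}=r₁+r₄e^{iθ₄} gives r₂ω₂e^{iθ₂}+r₃ω₃e^{iθ₃}=r₄ω₄e^{iθ₄}.
Eliminating the other unknown: ω₄ = r₂ω₂ sin(θ₂−θ₃) / [r₄ sin(θ₄−θ₃)].
Numerator sine = -0.10800; denominator sine = -0.92653.
Result = 0.0147·42.54·(-0.10800) / (0.045·(-0.92653)) = +1.6197 rad/s; magnitude 1.6197 rad/s.

1.62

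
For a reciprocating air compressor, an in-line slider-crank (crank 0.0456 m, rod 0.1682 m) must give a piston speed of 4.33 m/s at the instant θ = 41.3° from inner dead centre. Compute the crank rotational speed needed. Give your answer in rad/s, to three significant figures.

119

For an in-line slider-crank, |v_piston| = rω|sinθ|·[1 + r cosθ/√(L² − r² sin²θ)].
With r = 0.0456 m, L = 0.1682 m, θ = 41.3°: the bracketed kinematic factor |dx/dθ| = 0.036326 m.
ω = v/|dx/dθ| = 4.33/0.036326 = 119.2 rad/s.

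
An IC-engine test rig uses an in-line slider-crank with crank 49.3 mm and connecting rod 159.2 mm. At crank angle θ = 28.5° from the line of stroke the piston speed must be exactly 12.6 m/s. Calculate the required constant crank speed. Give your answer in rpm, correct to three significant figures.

4010

For an in-line slider-crank, |v_piston| = rω|sinθ|·[1 + r cosθ/√(L² − r² sin²θ)].
With r = 0.0493 m, L = 0.1592 m, θ = 28.5°: the bracketed kinematic factor |dx/dθ| = 0.029997 m.
ω = v/|dx/dθ| = 12.6/0.029997 = 420.04 rad/s.
N = 60ω/(2π) = 4011.1 rpm.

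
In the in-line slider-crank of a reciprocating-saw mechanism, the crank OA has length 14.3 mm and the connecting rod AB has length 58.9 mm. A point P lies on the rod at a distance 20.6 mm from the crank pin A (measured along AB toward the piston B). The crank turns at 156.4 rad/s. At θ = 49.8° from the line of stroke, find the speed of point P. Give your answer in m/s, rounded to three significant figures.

ω = 156.4 rad/s.  Crank-pin speed |V_A| = rω = 2.2365 m/s, perpendicular to OA.
Rod angle: sinφ = −(r/L) sinθ ⇒ φ = -10.687°; ω_rod = −rω cosθ/√(L²−r²sin²θ) = -24.942 rad/s.
V_P = V_A + ω_rod × AP, with AP = 0.0206 m along the rod.
Components: V_Px = −rω sinθ − a·ω_rod·sinφ = -1.8035 m/s;  V_Py = rω cosθ + a·ω_rod·cosφ = +0.93869 m/s.
|V_P| = √(V_Px² + V_Py²) = 2.0332 m/s.

2.03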